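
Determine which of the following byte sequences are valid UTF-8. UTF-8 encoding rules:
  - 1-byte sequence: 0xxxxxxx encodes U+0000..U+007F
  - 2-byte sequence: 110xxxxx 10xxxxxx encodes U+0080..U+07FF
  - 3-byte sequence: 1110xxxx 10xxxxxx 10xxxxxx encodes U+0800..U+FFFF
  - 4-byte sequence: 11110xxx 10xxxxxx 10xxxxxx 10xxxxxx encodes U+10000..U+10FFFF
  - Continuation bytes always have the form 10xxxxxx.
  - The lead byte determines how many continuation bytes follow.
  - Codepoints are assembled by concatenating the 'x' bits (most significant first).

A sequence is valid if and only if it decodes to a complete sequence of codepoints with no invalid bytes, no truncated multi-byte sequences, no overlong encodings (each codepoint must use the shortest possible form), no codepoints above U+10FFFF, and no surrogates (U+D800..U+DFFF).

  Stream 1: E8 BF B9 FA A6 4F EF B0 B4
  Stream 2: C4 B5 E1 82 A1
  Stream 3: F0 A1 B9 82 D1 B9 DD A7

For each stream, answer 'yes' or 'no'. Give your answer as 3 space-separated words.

Stream 1: error at byte offset 3. INVALID
Stream 2: decodes cleanly. VALID
Stream 3: decodes cleanly. VALID

Answer: no yes yes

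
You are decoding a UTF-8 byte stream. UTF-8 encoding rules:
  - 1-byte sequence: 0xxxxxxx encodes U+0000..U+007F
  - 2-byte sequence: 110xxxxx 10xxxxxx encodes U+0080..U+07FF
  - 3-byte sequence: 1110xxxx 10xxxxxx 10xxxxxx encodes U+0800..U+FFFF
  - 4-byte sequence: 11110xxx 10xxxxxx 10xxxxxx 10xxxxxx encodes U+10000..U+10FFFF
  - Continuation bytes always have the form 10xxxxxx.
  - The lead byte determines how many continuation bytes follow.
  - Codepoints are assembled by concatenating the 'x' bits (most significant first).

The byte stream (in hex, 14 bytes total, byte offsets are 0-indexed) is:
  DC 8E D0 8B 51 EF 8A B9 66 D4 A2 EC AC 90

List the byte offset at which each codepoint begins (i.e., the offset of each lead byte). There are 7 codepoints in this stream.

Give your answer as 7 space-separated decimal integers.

Answer: 0 2 4 5 8 9 11

Derivation:
Byte[0]=DC: 2-byte lead, need 1 cont bytes. acc=0x1C
Byte[1]=8E: continuation. acc=(acc<<6)|0x0E=0x70E
Completed: cp=U+070E (starts at byte 0)
Byte[2]=D0: 2-byte lead, need 1 cont bytes. acc=0x10
Byte[3]=8B: continuation. acc=(acc<<6)|0x0B=0x40B
Completed: cp=U+040B (starts at byte 2)
Byte[4]=51: 1-byte ASCII. cp=U+0051
Byte[5]=EF: 3-byte lead, need 2 cont bytes. acc=0xF
Byte[6]=8A: continuation. acc=(acc<<6)|0x0A=0x3CA
Byte[7]=B9: continuation. acc=(acc<<6)|0x39=0xF2B9
Completed: cp=U+F2B9 (starts at byte 5)
Byte[8]=66: 1-byte ASCII. cp=U+0066
Byte[9]=D4: 2-byte lead, need 1 cont bytes. acc=0x14
Byte[10]=A2: continuation. acc=(acc<<6)|0x22=0x522
Completed: cp=U+0522 (starts at byte 9)
Byte[11]=EC: 3-byte lead, need 2 cont bytes. acc=0xC
Byte[12]=AC: continuation. acc=(acc<<6)|0x2C=0x32C
Byte[13]=90: continuation. acc=(acc<<6)|0x10=0xCB10
Completed: cp=U+CB10 (starts at byte 11)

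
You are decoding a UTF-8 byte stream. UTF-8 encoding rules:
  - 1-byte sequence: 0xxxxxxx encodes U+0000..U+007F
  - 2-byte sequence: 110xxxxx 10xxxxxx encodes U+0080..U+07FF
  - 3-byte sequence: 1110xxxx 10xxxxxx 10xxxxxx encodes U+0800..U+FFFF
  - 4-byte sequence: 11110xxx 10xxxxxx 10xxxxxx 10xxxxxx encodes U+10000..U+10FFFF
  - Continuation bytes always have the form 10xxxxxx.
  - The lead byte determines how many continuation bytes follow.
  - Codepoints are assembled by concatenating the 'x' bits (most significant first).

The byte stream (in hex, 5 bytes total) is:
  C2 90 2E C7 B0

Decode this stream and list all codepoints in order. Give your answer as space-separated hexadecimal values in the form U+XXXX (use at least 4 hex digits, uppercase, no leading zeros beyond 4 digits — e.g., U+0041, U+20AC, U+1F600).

Answer: U+0090 U+002E U+01F0

Derivation:
Byte[0]=C2: 2-byte lead, need 1 cont bytes. acc=0x2
Byte[1]=90: continuation. acc=(acc<<6)|0x10=0x90
Completed: cp=U+0090 (starts at byte 0)
Byte[2]=2E: 1-byte ASCII. cp=U+002E
Byte[3]=C7: 2-byte lead, need 1 cont bytes. acc=0x7
Byte[4]=B0: continuation. acc=(acc<<6)|0x30=0x1F0
Completed: cp=U+01F0 (starts at byte 3)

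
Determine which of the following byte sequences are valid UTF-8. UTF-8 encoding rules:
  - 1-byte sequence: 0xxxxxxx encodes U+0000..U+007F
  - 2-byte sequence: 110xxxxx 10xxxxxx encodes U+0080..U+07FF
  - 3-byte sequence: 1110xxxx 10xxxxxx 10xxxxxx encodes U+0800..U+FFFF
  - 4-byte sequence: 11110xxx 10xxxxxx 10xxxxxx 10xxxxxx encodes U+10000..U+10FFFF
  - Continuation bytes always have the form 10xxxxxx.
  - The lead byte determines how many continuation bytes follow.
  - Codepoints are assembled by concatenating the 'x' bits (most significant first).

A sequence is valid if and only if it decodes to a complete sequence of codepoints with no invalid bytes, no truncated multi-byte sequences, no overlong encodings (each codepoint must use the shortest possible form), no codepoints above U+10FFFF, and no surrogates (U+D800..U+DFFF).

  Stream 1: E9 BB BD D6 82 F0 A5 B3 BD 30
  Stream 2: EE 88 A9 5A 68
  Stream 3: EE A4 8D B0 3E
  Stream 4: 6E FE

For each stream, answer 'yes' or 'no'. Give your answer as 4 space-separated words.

Stream 1: decodes cleanly. VALID
Stream 2: decodes cleanly. VALID
Stream 3: error at byte offset 3. INVALID
Stream 4: error at byte offset 1. INVALID

Answer: yes yes no no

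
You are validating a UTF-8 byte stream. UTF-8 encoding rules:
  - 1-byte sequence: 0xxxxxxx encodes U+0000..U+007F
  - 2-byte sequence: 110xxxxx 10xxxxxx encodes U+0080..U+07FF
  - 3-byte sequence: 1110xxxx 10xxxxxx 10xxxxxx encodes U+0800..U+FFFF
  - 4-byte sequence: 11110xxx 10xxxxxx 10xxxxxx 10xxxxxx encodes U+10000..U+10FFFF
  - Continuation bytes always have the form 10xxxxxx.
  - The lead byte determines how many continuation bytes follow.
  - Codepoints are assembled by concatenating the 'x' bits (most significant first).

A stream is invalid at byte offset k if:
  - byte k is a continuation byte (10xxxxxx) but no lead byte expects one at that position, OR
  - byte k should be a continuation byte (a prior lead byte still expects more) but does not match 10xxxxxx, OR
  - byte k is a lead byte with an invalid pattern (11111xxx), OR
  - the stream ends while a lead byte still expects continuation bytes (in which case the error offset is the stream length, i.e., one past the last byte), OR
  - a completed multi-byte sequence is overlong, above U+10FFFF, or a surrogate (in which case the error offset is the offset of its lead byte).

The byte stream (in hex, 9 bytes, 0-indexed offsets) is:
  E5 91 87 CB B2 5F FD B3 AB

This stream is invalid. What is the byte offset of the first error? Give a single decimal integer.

Answer: 6

Derivation:
Byte[0]=E5: 3-byte lead, need 2 cont bytes. acc=0x5
Byte[1]=91: continuation. acc=(acc<<6)|0x11=0x151
Byte[2]=87: continuation. acc=(acc<<6)|0x07=0x5447
Completed: cp=U+5447 (starts at byte 0)
Byte[3]=CB: 2-byte lead, need 1 cont bytes. acc=0xB
Byte[4]=B2: continuation. acc=(acc<<6)|0x32=0x2F2
Completed: cp=U+02F2 (starts at byte 3)
Byte[5]=5F: 1-byte ASCII. cp=U+005F
Byte[6]=FD: INVALID lead byte (not 0xxx/110x/1110/11110)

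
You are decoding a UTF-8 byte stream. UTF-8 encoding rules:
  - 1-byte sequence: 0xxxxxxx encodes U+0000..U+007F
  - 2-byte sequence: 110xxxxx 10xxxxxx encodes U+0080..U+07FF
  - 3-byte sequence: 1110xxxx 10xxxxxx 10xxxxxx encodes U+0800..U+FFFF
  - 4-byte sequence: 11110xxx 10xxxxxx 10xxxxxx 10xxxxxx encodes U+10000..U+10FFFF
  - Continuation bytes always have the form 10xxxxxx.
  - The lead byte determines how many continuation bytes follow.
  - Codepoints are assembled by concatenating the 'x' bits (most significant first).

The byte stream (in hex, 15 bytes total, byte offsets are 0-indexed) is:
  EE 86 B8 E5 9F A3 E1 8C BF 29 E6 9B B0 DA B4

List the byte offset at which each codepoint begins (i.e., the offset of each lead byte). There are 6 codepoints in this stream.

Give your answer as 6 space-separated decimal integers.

Answer: 0 3 6 9 10 13

Derivation:
Byte[0]=EE: 3-byte lead, need 2 cont bytes. acc=0xE
Byte[1]=86: continuation. acc=(acc<<6)|0x06=0x386
Byte[2]=B8: continuation. acc=(acc<<6)|0x38=0xE1B8
Completed: cp=U+E1B8 (starts at byte 0)
Byte[3]=E5: 3-byte lead, need 2 cont bytes. acc=0x5
Byte[4]=9F: continuation. acc=(acc<<6)|0x1F=0x15F
Byte[5]=A3: continuation. acc=(acc<<6)|0x23=0x57E3
Completed: cp=U+57E3 (starts at byte 3)
Byte[6]=E1: 3-byte lead, need 2 cont bytes. acc=0x1
Byte[7]=8C: continuation. acc=(acc<<6)|0x0C=0x4C
Byte[8]=BF: continuation. acc=(acc<<6)|0x3F=0x133F
Completed: cp=U+133F (starts at byte 6)
Byte[9]=29: 1-byte ASCII. cp=U+0029
Byte[10]=E6: 3-byte lead, need 2 cont bytes. acc=0x6
Byte[11]=9B: continuation. acc=(acc<<6)|0x1B=0x19B
Byte[12]=B0: continuation. acc=(acc<<6)|0x30=0x66F0
Completed: cp=U+66F0 (starts at byte 10)
Byte[13]=DA: 2-byte lead, need 1 cont bytes. acc=0x1A
Byte[14]=B4: continuation. acc=(acc<<6)|0x34=0x6B4
Completed: cp=U+06B4 (starts at byte 13)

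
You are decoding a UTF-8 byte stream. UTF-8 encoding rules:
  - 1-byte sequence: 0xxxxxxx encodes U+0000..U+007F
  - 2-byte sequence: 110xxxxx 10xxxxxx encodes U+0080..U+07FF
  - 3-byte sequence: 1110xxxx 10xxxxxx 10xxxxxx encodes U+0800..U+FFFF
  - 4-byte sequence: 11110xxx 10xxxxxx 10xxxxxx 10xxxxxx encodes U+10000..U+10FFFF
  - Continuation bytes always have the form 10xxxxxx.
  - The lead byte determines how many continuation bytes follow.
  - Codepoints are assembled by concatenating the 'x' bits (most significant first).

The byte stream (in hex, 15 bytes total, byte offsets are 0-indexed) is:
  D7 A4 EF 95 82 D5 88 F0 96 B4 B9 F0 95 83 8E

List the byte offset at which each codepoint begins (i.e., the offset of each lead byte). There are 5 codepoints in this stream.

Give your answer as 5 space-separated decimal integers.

Byte[0]=D7: 2-byte lead, need 1 cont bytes. acc=0x17
Byte[1]=A4: continuation. acc=(acc<<6)|0x24=0x5E4
Completed: cp=U+05E4 (starts at byte 0)
Byte[2]=EF: 3-byte lead, need 2 cont bytes. acc=0xF
Byte[3]=95: continuation. acc=(acc<<6)|0x15=0x3D5
Byte[4]=82: continuation. acc=(acc<<6)|0x02=0xF542
Completed: cp=U+F542 (starts at byte 2)
Byte[5]=D5: 2-byte lead, need 1 cont bytes. acc=0x15
Byte[6]=88: continuation. acc=(acc<<6)|0x08=0x548
Completed: cp=U+0548 (starts at byte 5)
Byte[7]=F0: 4-byte lead, need 3 cont bytes. acc=0x0
Byte[8]=96: continuation. acc=(acc<<6)|0x16=0x16
Byte[9]=B4: continuation. acc=(acc<<6)|0x34=0x5B4
Byte[10]=B9: continuation. acc=(acc<<6)|0x39=0x16D39
Completed: cp=U+16D39 (starts at byte 7)
Byte[11]=F0: 4-byte lead, need 3 cont bytes. acc=0x0
Byte[12]=95: continuation. acc=(acc<<6)|0x15=0x15
Byte[13]=83: continuation. acc=(acc<<6)|0x03=0x543
Byte[14]=8E: continuation. acc=(acc<<6)|0x0E=0x150CE
Completed: cp=U+150CE (starts at byte 11)

Answer: 0 2 5 7 11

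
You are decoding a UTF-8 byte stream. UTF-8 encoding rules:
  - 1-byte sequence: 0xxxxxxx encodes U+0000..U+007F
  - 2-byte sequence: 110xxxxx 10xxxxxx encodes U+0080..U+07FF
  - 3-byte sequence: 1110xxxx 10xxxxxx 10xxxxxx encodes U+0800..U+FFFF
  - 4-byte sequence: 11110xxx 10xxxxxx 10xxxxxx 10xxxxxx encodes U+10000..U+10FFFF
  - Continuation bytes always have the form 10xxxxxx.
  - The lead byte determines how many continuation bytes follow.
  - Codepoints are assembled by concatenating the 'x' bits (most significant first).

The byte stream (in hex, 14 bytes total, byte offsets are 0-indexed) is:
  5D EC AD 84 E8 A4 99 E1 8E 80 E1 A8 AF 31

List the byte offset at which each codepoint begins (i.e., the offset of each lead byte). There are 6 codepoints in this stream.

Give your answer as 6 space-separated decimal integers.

Answer: 0 1 4 7 10 13

Derivation:
Byte[0]=5D: 1-byte ASCII. cp=U+005D
Byte[1]=EC: 3-byte lead, need 2 cont bytes. acc=0xC
Byte[2]=AD: continuation. acc=(acc<<6)|0x2D=0x32D
Byte[3]=84: continuation. acc=(acc<<6)|0x04=0xCB44
Completed: cp=U+CB44 (starts at byte 1)
Byte[4]=E8: 3-byte lead, need 2 cont bytes. acc=0x8
Byte[5]=A4: continuation. acc=(acc<<6)|0x24=0x224
Byte[6]=99: continuation. acc=(acc<<6)|0x19=0x8919
Completed: cp=U+8919 (starts at byte 4)
Byte[7]=E1: 3-byte lead, need 2 cont bytes. acc=0x1
Byte[8]=8E: continuation. acc=(acc<<6)|0x0E=0x4E
Byte[9]=80: continuation. acc=(acc<<6)|0x00=0x1380
Completed: cp=U+1380 (starts at byte 7)
Byte[10]=E1: 3-byte lead, need 2 cont bytes. acc=0x1
Byte[11]=A8: continuation. acc=(acc<<6)|0x28=0x68
Byte[12]=AF: continuation. acc=(acc<<6)|0x2F=0x1A2F
Completed: cp=U+1A2F (starts at byte 10)
Byte[13]=31: 1-byte ASCII. cp=U+0031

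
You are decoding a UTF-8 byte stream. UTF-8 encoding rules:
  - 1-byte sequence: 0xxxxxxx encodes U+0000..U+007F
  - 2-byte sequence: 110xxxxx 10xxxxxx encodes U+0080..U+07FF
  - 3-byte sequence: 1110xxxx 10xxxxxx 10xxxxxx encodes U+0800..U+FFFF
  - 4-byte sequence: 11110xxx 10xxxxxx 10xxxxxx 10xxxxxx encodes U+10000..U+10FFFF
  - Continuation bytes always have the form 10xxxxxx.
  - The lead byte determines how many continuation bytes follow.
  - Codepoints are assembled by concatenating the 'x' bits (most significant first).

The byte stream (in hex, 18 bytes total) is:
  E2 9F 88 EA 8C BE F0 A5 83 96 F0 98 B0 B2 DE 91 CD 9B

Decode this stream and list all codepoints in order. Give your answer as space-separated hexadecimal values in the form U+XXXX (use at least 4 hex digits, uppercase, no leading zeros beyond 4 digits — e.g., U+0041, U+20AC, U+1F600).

Byte[0]=E2: 3-byte lead, need 2 cont bytes. acc=0x2
Byte[1]=9F: continuation. acc=(acc<<6)|0x1F=0x9F
Byte[2]=88: continuation. acc=(acc<<6)|0x08=0x27C8
Completed: cp=U+27C8 (starts at byte 0)
Byte[3]=EA: 3-byte lead, need 2 cont bytes. acc=0xA
Byte[4]=8C: continuation. acc=(acc<<6)|0x0C=0x28C
Byte[5]=BE: continuation. acc=(acc<<6)|0x3E=0xA33E
Completed: cp=U+A33E (starts at byte 3)
Byte[6]=F0: 4-byte lead, need 3 cont bytes. acc=0x0
Byte[7]=A5: continuation. acc=(acc<<6)|0x25=0x25
Byte[8]=83: continuation. acc=(acc<<6)|0x03=0x943
Byte[9]=96: continuation. acc=(acc<<6)|0x16=0x250D6
Completed: cp=U+250D6 (starts at byte 6)
Byte[10]=F0: 4-byte lead, need 3 cont bytes. acc=0x0
Byte[11]=98: continuation. acc=(acc<<6)|0x18=0x18
Byte[12]=B0: continuation. acc=(acc<<6)|0x30=0x630
Byte[13]=B2: continuation. acc=(acc<<6)|0x32=0x18C32
Completed: cp=U+18C32 (starts at byte 10)
Byte[14]=DE: 2-byte lead, need 1 cont bytes. acc=0x1E
Byte[15]=91: continuation. acc=(acc<<6)|0x11=0x791
Completed: cp=U+0791 (starts at byte 14)
Byte[16]=CD: 2-byte lead, need 1 cont bytes. acc=0xD
Byte[17]=9B: continuation. acc=(acc<<6)|0x1B=0x35B
Completed: cp=U+035B (starts at byte 16)

Answer: U+27C8 U+A33E U+250D6 U+18C32 U+0791 U+035B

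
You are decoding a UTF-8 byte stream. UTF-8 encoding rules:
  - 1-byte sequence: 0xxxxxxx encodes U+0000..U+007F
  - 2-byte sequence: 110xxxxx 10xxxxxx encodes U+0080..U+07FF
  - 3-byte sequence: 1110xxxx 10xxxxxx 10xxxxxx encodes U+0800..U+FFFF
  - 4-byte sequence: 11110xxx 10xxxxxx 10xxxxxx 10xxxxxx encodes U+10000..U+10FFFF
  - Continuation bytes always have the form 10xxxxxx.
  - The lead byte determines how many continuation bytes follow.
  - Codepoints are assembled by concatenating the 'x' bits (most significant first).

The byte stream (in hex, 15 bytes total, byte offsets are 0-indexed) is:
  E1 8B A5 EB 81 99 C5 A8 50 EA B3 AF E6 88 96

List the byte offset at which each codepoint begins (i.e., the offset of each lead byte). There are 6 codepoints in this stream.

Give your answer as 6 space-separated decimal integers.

Answer: 0 3 6 8 9 12

Derivation:
Byte[0]=E1: 3-byte lead, need 2 cont bytes. acc=0x1
Byte[1]=8B: continuation. acc=(acc<<6)|0x0B=0x4B
Byte[2]=A5: continuation. acc=(acc<<6)|0x25=0x12E5
Completed: cp=U+12E5 (starts at byte 0)
Byte[3]=EB: 3-byte lead, need 2 cont bytes. acc=0xB
Byte[4]=81: continuation. acc=(acc<<6)|0x01=0x2C1
Byte[5]=99: continuation. acc=(acc<<6)|0x19=0xB059
Completed: cp=U+B059 (starts at byte 3)
Byte[6]=C5: 2-byte lead, need 1 cont bytes. acc=0x5
Byte[7]=A8: continuation. acc=(acc<<6)|0x28=0x168
Completed: cp=U+0168 (starts at byte 6)
Byte[8]=50: 1-byte ASCII. cp=U+0050
Byte[9]=EA: 3-byte lead, need 2 cont bytes. acc=0xA
Byte[10]=B3: continuation. acc=(acc<<6)|0x33=0x2B3
Byte[11]=AF: continuation. acc=(acc<<6)|0x2F=0xACEF
Completed: cp=U+ACEF (starts at byte 9)
Byte[12]=E6: 3-byte lead, need 2 cont bytes. acc=0x6
Byte[13]=88: continuation. acc=(acc<<6)|0x08=0x188
Byte[14]=96: continuation. acc=(acc<<6)|0x16=0x6216
Completed: cp=U+6216 (starts at byte 12)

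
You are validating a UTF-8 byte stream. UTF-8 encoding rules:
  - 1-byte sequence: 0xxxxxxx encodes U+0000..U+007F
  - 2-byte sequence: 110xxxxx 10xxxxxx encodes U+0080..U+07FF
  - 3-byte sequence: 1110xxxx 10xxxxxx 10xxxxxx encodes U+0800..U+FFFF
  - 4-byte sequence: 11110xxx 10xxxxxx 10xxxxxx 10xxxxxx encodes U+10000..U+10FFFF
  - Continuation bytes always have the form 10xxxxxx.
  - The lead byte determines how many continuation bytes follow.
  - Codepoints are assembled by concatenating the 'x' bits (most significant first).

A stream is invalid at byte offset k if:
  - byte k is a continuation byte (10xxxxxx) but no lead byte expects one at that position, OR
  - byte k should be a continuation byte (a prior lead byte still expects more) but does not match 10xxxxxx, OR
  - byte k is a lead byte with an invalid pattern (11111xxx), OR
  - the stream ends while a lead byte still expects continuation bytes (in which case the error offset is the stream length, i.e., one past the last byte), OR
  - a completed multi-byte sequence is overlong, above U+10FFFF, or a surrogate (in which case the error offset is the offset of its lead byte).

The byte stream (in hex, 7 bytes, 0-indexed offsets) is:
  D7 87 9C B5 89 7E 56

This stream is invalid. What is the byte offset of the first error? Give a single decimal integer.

Byte[0]=D7: 2-byte lead, need 1 cont bytes. acc=0x17
Byte[1]=87: continuation. acc=(acc<<6)|0x07=0x5C7
Completed: cp=U+05C7 (starts at byte 0)
Byte[2]=9C: INVALID lead byte (not 0xxx/110x/1110/11110)

Answer: 2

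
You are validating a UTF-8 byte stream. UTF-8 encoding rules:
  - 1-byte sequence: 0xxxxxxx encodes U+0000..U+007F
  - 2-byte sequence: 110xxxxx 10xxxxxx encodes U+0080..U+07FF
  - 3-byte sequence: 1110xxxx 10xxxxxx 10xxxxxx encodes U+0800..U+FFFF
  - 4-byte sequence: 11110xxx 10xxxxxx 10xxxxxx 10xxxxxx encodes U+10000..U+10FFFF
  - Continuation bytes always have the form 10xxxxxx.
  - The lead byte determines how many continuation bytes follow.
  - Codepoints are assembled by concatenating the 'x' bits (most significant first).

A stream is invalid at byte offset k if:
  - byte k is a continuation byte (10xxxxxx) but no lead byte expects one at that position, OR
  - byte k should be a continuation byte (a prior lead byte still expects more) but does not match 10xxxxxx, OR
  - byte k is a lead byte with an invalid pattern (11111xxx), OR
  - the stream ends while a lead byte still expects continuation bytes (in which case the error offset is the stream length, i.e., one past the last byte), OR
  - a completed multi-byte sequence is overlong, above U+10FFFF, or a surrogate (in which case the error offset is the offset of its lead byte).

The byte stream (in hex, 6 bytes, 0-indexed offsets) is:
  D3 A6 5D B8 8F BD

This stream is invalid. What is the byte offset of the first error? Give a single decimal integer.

Answer: 3

Derivation:
Byte[0]=D3: 2-byte lead, need 1 cont bytes. acc=0x13
Byte[1]=A6: continuation. acc=(acc<<6)|0x26=0x4E6
Completed: cp=U+04E6 (starts at byte 0)
Byte[2]=5D: 1-byte ASCII. cp=U+005D
Byte[3]=B8: INVALID lead byte (not 0xxx/110x/1110/11110)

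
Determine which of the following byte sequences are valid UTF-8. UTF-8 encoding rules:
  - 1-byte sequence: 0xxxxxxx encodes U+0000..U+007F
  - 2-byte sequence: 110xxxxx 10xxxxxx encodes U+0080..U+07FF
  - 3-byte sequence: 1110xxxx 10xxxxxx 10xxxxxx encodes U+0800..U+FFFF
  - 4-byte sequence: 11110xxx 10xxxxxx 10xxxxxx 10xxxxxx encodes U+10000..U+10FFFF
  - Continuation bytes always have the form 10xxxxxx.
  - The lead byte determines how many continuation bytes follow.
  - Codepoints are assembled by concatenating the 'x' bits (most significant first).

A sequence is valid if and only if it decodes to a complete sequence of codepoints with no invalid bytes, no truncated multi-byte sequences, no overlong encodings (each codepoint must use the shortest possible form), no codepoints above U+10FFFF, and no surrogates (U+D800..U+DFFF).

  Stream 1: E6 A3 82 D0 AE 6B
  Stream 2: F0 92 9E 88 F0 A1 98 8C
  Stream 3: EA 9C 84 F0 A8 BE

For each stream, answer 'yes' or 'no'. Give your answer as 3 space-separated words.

Answer: yes yes no

Derivation:
Stream 1: decodes cleanly. VALID
Stream 2: decodes cleanly. VALID
Stream 3: error at byte offset 6. INVALID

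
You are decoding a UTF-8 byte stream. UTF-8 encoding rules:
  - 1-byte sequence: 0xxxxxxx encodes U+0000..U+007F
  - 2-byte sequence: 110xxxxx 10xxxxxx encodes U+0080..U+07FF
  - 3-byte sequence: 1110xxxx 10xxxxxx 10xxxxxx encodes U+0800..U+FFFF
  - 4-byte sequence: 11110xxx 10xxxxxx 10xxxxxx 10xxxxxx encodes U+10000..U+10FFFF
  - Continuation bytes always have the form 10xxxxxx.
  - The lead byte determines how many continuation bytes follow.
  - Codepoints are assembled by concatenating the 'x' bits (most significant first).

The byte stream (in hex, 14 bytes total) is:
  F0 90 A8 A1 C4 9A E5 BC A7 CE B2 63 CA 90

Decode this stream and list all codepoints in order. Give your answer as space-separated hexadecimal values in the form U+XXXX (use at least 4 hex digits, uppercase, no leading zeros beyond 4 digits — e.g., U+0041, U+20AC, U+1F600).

Answer: U+10A21 U+011A U+5F27 U+03B2 U+0063 U+0290

Derivation:
Byte[0]=F0: 4-byte lead, need 3 cont bytes. acc=0x0
Byte[1]=90: continuation. acc=(acc<<6)|0x10=0x10
Byte[2]=A8: continuation. acc=(acc<<6)|0x28=0x428
Byte[3]=A1: continuation. acc=(acc<<6)|0x21=0x10A21
Completed: cp=U+10A21 (starts at byte 0)
Byte[4]=C4: 2-byte lead, need 1 cont bytes. acc=0x4
Byte[5]=9A: continuation. acc=(acc<<6)|0x1A=0x11A
Completed: cp=U+011A (starts at byte 4)
Byte[6]=E5: 3-byte lead, need 2 cont bytes. acc=0x5
Byte[7]=BC: continuation. acc=(acc<<6)|0x3C=0x17C
Byte[8]=A7: continuation. acc=(acc<<6)|0x27=0x5F27
Completed: cp=U+5F27 (starts at byte 6)
Byte[9]=CE: 2-byte lead, need 1 cont bytes. acc=0xE
Byte[10]=B2: continuation. acc=(acc<<6)|0x32=0x3B2
Completed: cp=U+03B2 (starts at byte 9)
Byte[11]=63: 1-byte ASCII. cp=U+0063
Byte[12]=CA: 2-byte lead, need 1 cont bytes. acc=0xA
Byte[13]=90: continuation. acc=(acc<<6)|0x10=0x290
Completed: cp=U+0290 (starts at byte 12)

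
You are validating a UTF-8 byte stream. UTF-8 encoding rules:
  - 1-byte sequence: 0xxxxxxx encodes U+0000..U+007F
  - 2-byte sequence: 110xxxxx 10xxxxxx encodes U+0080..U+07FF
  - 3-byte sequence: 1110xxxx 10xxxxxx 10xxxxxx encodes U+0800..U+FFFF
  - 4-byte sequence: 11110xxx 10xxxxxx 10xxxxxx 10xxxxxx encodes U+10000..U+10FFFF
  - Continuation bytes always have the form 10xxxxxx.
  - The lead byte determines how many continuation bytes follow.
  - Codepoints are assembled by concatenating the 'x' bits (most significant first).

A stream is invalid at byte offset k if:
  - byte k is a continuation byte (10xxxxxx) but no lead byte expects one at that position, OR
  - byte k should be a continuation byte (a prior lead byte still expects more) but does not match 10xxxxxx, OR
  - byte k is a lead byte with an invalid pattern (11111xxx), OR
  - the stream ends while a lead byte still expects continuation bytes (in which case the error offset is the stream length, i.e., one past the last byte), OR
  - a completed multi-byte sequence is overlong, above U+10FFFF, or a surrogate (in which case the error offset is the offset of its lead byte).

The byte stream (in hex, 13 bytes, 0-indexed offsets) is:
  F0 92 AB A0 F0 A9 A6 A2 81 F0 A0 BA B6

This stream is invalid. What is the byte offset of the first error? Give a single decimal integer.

Answer: 8

Derivation:
Byte[0]=F0: 4-byte lead, need 3 cont bytes. acc=0x0
Byte[1]=92: continuation. acc=(acc<<6)|0x12=0x12
Byte[2]=AB: continuation. acc=(acc<<6)|0x2B=0x4AB
Byte[3]=A0: continuation. acc=(acc<<6)|0x20=0x12AE0
Completed: cp=U+12AE0 (starts at byte 0)
Byte[4]=F0: 4-byte lead, need 3 cont bytes. acc=0x0
Byte[5]=A9: continuation. acc=(acc<<6)|0x29=0x29
Byte[6]=A6: continuation. acc=(acc<<6)|0x26=0xA66
Byte[7]=A2: continuation. acc=(acc<<6)|0x22=0x299A2
Completed: cp=U+299A2 (starts at byte 4)
Byte[8]=81: INVALID lead byte (not 0xxx/110x/1110/11110)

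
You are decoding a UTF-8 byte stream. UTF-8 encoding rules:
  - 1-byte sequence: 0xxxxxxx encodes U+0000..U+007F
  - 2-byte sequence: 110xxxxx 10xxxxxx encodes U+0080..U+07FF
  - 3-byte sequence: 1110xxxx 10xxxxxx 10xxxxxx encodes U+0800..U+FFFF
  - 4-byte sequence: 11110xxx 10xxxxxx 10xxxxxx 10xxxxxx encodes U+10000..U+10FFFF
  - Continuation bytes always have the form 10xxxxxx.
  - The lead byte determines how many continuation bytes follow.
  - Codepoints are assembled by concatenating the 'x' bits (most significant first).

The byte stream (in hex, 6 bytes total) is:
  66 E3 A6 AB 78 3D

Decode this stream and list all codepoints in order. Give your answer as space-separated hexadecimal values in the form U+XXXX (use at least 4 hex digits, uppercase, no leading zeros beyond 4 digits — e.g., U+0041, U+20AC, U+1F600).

Byte[0]=66: 1-byte ASCII. cp=U+0066
Byte[1]=E3: 3-byte lead, need 2 cont bytes. acc=0x3
Byte[2]=A6: continuation. acc=(acc<<6)|0x26=0xE6
Byte[3]=AB: continuation. acc=(acc<<6)|0x2B=0x39AB
Completed: cp=U+39AB (starts at byte 1)
Byte[4]=78: 1-byte ASCII. cp=U+0078
Byte[5]=3D: 1-byte ASCII. cp=U+003D

Answer: U+0066 U+39AB U+0078 U+003D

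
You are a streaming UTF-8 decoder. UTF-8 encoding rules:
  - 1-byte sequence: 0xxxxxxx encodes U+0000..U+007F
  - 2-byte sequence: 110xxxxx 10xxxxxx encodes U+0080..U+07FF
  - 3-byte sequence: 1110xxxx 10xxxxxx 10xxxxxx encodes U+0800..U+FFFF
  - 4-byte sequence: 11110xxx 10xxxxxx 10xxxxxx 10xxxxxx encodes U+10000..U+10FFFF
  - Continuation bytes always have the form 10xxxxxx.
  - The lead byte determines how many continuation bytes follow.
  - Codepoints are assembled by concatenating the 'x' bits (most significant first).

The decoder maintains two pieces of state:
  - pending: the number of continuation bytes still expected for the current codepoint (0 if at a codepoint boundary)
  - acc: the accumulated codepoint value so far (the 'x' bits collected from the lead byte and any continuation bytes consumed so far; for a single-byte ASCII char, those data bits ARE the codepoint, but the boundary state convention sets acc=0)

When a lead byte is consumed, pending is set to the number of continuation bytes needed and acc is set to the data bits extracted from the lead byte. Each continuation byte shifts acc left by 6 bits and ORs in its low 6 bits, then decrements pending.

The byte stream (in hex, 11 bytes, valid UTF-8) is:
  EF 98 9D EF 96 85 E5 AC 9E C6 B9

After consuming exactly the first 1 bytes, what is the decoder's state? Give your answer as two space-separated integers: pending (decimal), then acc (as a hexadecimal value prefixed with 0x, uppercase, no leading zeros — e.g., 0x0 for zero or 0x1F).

Answer: 2 0xF

Derivation:
Byte[0]=EF: 3-byte lead. pending=2, acc=0xF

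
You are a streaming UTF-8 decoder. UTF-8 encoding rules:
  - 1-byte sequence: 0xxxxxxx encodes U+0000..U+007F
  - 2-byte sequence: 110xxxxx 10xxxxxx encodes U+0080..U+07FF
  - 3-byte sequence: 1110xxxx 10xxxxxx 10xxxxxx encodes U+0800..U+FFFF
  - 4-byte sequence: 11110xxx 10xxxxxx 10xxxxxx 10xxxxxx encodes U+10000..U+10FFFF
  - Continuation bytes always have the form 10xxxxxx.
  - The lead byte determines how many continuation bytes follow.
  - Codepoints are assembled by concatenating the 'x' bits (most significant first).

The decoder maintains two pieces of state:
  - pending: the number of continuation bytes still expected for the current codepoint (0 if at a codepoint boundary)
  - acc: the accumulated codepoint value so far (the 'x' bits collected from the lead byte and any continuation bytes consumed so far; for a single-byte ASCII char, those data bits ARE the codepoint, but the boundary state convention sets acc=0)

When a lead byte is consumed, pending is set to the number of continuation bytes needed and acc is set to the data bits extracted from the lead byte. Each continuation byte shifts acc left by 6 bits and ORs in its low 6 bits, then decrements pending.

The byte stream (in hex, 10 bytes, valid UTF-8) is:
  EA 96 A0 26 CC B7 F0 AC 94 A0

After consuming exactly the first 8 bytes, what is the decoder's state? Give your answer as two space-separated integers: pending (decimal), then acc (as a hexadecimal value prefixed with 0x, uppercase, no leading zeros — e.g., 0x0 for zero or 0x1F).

Answer: 2 0x2C

Derivation:
Byte[0]=EA: 3-byte lead. pending=2, acc=0xA
Byte[1]=96: continuation. acc=(acc<<6)|0x16=0x296, pending=1
Byte[2]=A0: continuation. acc=(acc<<6)|0x20=0xA5A0, pending=0
Byte[3]=26: 1-byte. pending=0, acc=0x0
Byte[4]=CC: 2-byte lead. pending=1, acc=0xC
Byte[5]=B7: continuation. acc=(acc<<6)|0x37=0x337, pending=0
Byte[6]=F0: 4-byte lead. pending=3, acc=0x0
Byte[7]=AC: continuation. acc=(acc<<6)|0x2C=0x2C, pending=2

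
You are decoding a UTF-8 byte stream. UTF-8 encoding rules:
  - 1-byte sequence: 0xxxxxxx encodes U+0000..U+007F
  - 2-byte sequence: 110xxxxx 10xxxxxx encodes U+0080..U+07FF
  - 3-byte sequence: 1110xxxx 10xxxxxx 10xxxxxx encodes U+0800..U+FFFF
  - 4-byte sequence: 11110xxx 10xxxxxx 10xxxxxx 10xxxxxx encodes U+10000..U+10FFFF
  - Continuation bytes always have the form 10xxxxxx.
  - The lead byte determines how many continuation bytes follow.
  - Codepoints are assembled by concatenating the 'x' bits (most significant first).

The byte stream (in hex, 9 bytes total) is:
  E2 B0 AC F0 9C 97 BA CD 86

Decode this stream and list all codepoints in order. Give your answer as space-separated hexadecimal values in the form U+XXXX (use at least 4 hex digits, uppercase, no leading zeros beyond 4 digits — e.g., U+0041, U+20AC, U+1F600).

Answer: U+2C2C U+1C5FA U+0346

Derivation:
Byte[0]=E2: 3-byte lead, need 2 cont bytes. acc=0x2
Byte[1]=B0: continuation. acc=(acc<<6)|0x30=0xB0
Byte[2]=AC: continuation. acc=(acc<<6)|0x2C=0x2C2C
Completed: cp=U+2C2C (starts at byte 0)
Byte[3]=F0: 4-byte lead, need 3 cont bytes. acc=0x0
Byte[4]=9C: continuation. acc=(acc<<6)|0x1C=0x1C
Byte[5]=97: continuation. acc=(acc<<6)|0x17=0x717
Byte[6]=BA: continuation. acc=(acc<<6)|0x3A=0x1C5FA
Completed: cp=U+1C5FA (starts at byte 3)
Byte[7]=CD: 2-byte lead, need 1 cont bytes. acc=0xD
Byte[8]=86: continuation. acc=(acc<<6)|0x06=0x346
Completed: cp=U+0346 (starts at byte 7)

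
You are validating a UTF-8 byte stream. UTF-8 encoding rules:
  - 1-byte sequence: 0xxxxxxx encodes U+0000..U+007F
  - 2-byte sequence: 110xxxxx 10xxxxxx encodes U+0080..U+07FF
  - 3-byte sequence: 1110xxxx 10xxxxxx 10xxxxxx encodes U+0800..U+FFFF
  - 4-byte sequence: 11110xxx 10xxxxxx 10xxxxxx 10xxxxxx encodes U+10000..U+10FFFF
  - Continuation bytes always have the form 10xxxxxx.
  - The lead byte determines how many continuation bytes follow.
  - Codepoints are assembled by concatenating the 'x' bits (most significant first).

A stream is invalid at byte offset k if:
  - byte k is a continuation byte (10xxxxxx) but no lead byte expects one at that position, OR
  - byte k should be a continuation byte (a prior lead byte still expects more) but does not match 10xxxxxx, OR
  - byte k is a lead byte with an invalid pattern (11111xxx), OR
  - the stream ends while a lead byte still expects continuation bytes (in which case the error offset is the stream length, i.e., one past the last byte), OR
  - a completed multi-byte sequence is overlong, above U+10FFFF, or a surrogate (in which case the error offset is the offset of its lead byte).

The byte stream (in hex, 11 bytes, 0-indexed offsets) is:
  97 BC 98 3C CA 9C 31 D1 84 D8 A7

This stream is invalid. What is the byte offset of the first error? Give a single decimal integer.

Answer: 0

Derivation:
Byte[0]=97: INVALID lead byte (not 0xxx/110x/1110/11110)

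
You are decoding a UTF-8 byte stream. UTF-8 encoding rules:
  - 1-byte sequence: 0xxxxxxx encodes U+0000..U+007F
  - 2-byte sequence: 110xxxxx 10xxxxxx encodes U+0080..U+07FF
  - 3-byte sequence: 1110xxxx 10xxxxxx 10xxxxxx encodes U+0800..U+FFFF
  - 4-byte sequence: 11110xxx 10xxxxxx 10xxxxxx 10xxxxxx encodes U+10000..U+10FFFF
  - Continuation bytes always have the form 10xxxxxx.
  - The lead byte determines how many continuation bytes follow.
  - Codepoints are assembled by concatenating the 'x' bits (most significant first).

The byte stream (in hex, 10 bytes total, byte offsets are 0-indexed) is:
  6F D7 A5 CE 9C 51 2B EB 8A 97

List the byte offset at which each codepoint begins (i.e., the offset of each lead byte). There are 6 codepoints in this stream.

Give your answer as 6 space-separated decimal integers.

Answer: 0 1 3 5 6 7

Derivation:
Byte[0]=6F: 1-byte ASCII. cp=U+006F
Byte[1]=D7: 2-byte lead, need 1 cont bytes. acc=0x17
Byte[2]=A5: continuation. acc=(acc<<6)|0x25=0x5E5
Completed: cp=U+05E5 (starts at byte 1)
Byte[3]=CE: 2-byte lead, need 1 cont bytes. acc=0xE
Byte[4]=9C: continuation. acc=(acc<<6)|0x1C=0x39C
Completed: cp=U+039C (starts at byte 3)
Byte[5]=51: 1-byte ASCII. cp=U+0051
Byte[6]=2B: 1-byte ASCII. cp=U+002B
Byte[7]=EB: 3-byte lead, need 2 cont bytes. acc=0xB
Byte[8]=8A: continuation. acc=(acc<<6)|0x0A=0x2CA
Byte[9]=97: continuation. acc=(acc<<6)|0x17=0xB297
Completed: cp=U+B297 (starts at byte 7)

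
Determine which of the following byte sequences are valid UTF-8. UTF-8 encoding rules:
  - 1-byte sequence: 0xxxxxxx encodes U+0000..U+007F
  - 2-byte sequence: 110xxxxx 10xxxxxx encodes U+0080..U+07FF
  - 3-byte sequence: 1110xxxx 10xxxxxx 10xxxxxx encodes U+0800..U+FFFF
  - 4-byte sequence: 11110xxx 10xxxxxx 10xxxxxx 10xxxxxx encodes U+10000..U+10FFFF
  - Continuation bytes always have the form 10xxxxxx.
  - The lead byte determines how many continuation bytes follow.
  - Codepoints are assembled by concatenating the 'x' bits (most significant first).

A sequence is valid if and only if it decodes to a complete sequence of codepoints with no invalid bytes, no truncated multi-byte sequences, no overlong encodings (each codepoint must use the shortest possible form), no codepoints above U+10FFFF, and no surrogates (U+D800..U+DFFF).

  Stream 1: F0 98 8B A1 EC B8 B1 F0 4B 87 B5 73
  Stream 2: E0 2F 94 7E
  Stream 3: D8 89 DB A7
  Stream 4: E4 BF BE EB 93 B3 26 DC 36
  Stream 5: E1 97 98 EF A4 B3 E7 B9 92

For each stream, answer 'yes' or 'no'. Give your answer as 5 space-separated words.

Answer: no no yes no yes

Derivation:
Stream 1: error at byte offset 8. INVALID
Stream 2: error at byte offset 1. INVALID
Stream 3: decodes cleanly. VALID
Stream 4: error at byte offset 8. INVALID
Stream 5: decodes cleanly. VALID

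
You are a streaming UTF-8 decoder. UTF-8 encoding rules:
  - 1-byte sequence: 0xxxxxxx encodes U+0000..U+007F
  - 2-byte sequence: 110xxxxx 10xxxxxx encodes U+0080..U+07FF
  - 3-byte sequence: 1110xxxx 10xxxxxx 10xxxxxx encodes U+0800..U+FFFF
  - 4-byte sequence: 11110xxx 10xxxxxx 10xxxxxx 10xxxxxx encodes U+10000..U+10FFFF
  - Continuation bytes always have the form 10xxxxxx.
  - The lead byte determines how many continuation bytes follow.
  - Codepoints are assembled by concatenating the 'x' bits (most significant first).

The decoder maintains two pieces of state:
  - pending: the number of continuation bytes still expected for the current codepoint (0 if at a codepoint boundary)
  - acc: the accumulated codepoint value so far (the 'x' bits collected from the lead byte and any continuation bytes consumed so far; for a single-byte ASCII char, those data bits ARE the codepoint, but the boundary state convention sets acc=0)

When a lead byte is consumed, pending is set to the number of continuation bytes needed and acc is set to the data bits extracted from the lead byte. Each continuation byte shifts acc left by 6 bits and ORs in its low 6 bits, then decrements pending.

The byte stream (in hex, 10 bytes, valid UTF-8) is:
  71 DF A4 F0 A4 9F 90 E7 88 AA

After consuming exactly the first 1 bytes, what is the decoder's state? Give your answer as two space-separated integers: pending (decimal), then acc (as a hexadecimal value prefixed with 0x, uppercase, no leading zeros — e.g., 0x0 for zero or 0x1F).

Answer: 0 0x0

Derivation:
Byte[0]=71: 1-byte. pending=0, acc=0x0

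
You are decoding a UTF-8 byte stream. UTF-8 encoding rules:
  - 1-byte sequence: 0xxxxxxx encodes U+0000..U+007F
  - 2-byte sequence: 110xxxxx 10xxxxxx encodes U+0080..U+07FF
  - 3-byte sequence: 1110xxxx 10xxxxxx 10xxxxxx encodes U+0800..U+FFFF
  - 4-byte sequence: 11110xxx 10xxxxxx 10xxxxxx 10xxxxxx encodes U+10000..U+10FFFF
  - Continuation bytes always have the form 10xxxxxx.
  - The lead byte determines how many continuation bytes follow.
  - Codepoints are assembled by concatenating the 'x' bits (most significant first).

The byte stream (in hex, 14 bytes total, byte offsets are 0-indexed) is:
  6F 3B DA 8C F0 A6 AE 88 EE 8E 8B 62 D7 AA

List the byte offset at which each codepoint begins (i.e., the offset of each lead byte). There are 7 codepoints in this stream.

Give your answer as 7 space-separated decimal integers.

Byte[0]=6F: 1-byte ASCII. cp=U+006F
Byte[1]=3B: 1-byte ASCII. cp=U+003B
Byte[2]=DA: 2-byte lead, need 1 cont bytes. acc=0x1A
Byte[3]=8C: continuation. acc=(acc<<6)|0x0C=0x68C
Completed: cp=U+068C (starts at byte 2)
Byte[4]=F0: 4-byte lead, need 3 cont bytes. acc=0x0
Byte[5]=A6: continuation. acc=(acc<<6)|0x26=0x26
Byte[6]=AE: continuation. acc=(acc<<6)|0x2E=0x9AE
Byte[7]=88: continuation. acc=(acc<<6)|0x08=0x26B88
Completed: cp=U+26B88 (starts at byte 4)
Byte[8]=EE: 3-byte lead, need 2 cont bytes. acc=0xE
Byte[9]=8E: continuation. acc=(acc<<6)|0x0E=0x38E
Byte[10]=8B: continuation. acc=(acc<<6)|0x0B=0xE38B
Completed: cp=U+E38B (starts at byte 8)
Byte[11]=62: 1-byte ASCII. cp=U+0062
Byte[12]=D7: 2-byte lead, need 1 cont bytes. acc=0x17
Byte[13]=AA: continuation. acc=(acc<<6)|0x2A=0x5EA
Completed: cp=U+05EA (starts at byte 12)

Answer: 0 1 2 4 8 11 12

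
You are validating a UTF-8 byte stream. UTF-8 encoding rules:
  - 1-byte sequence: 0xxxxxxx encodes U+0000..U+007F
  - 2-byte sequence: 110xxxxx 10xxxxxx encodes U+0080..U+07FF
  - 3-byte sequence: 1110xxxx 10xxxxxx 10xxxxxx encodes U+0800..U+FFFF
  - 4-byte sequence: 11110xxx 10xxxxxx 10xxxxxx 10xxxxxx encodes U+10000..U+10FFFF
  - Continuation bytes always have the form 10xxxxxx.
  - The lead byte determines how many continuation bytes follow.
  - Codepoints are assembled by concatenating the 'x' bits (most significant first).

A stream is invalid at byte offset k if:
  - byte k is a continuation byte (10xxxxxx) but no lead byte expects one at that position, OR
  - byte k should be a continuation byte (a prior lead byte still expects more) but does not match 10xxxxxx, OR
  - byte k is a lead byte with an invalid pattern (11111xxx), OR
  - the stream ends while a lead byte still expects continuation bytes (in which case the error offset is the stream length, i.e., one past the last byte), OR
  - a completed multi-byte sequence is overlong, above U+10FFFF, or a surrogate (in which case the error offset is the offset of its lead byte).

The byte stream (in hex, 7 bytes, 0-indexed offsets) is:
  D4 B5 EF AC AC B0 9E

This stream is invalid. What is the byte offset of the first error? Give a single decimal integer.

Answer: 5

Derivation:
Byte[0]=D4: 2-byte lead, need 1 cont bytes. acc=0x14
Byte[1]=B5: continuation. acc=(acc<<6)|0x35=0x535
Completed: cp=U+0535 (starts at byte 0)
Byte[2]=EF: 3-byte lead, need 2 cont bytes. acc=0xF
Byte[3]=AC: continuation. acc=(acc<<6)|0x2C=0x3EC
Byte[4]=AC: continuation. acc=(acc<<6)|0x2C=0xFB2C
Completed: cp=U+FB2C (starts at byte 2)
Byte[5]=B0: INVALID lead byte (not 0xxx/110x/1110/11110)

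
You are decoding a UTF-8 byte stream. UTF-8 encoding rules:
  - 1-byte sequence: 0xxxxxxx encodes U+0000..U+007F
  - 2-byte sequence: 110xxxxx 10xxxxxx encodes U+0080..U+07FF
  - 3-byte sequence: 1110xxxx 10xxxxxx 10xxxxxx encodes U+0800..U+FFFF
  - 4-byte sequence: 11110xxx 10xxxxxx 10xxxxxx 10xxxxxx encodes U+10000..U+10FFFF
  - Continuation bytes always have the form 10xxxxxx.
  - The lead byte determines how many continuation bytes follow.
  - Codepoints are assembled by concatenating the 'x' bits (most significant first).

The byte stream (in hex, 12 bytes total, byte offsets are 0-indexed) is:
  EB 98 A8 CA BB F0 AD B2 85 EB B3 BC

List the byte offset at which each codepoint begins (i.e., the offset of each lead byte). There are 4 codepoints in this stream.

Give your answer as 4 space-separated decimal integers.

Byte[0]=EB: 3-byte lead, need 2 cont bytes. acc=0xB
Byte[1]=98: continuation. acc=(acc<<6)|0x18=0x2D8
Byte[2]=A8: continuation. acc=(acc<<6)|0x28=0xB628
Completed: cp=U+B628 (starts at byte 0)
Byte[3]=CA: 2-byte lead, need 1 cont bytes. acc=0xA
Byte[4]=BB: continuation. acc=(acc<<6)|0x3B=0x2BB
Completed: cp=U+02BB (starts at byte 3)
Byte[5]=F0: 4-byte lead, need 3 cont bytes. acc=0x0
Byte[6]=AD: continuation. acc=(acc<<6)|0x2D=0x2D
Byte[7]=B2: continuation. acc=(acc<<6)|0x32=0xB72
Byte[8]=85: continuation. acc=(acc<<6)|0x05=0x2DC85
Completed: cp=U+2DC85 (starts at byte 5)
Byte[9]=EB: 3-byte lead, need 2 cont bytes. acc=0xB
Byte[10]=B3: continuation. acc=(acc<<6)|0x33=0x2F3
Byte[11]=BC: continuation. acc=(acc<<6)|0x3C=0xBCFC
Completed: cp=U+BCFC (starts at byte 9)

Answer: 0 3 5 9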